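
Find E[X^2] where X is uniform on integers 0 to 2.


E[X^2] = (1/3) * sum(x^2 for x=0..2)
= 5/3

5/3


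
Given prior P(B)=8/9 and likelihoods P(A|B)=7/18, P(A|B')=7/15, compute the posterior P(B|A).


P(A) = P(A|B)P(B) + P(A|B')P(B') = 7/18*8/9 + 7/15*1/9 = 161/405
P(B|A) = P(A|B)P(B)/P(A) = (28/81)/(161/405) = 20/23

20/23


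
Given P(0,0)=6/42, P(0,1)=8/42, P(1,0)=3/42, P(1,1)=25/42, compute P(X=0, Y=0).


Read from table: P(X=0, Y=0) = 6/42 = 1/7

1/7


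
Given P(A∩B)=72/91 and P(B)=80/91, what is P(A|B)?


P(A|B) = P(A∩B)/P(B) = (144/182)/(160/182) = 144/160 = 9/10

9/10


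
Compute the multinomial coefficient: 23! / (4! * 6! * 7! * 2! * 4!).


23! = 25852016738884976640000
Denominator: 4!=24 * 6!=720 * 7!=5040 * 2!=2 * 4!=24
Coefficient = 25852016738884976640000 / 4180377600 = 6184134356400

6184134356400


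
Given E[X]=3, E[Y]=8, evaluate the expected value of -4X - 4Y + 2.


E[-4X - 4Y + 2] = -4*E[X] - 4*E[Y] + 2
= (-4)*(3) + (-4)*(8) + (2)
= -12 - 32 + 2 = -42

-42


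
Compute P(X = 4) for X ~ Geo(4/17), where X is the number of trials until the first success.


P(X=4) = (1-p)^3 * p = (13/17)^3 * 4/17
= 2197/4913 * 4/17 = 8788/83521

8788/83521


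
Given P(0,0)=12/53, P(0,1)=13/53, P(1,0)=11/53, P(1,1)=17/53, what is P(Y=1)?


P(Y=1) = P(0,1)+P(1,1) = 13/53 + 17/53 = 30/53

30/53


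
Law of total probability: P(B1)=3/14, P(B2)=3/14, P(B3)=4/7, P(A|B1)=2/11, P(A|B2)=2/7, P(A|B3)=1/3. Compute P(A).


P(A) = P(A|B1)P(B1) + P(A|B2)P(B2) + P(A|B3)P(B3)
= 2/11*3/14 + 2/7*3/14 + 1/3*4/7
= 3/77 + 3/49 + 4/21 = 470/1617

470/1617


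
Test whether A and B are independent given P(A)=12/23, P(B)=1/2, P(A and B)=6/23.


P(A)*P(B) = 12/23*1/2 = 6/23
P(A∩B) = 6/23, which equals P(A)P(B), so independent

Yes, A and B are independent


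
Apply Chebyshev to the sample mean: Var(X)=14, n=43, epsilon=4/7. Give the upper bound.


Var(Xbar) = Var(X)/n = 14/43
Chebyshev: P(|Xbar-mu| >= 4/7) <= Var(Xbar)/(4/7)^2 = (14/43)/(16/49) = 343/344

343/344


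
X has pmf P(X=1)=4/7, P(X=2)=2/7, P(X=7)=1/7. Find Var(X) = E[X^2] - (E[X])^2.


E[X] = 15/7, E[X^2] = 61/7
Var(X) = E[X^2] - (E[X])^2 = 61/7 - (15/7)^2 = 202/49

202/49


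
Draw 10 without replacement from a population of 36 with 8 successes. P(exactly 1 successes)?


P(X=1) = C(8,1)*C(28,9) / C(36,10)
= 8*6906900 / 254186856
= 55255200/254186856 = 29900/137547

29900/137547


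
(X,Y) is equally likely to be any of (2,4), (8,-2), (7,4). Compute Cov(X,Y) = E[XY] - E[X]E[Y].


E[X]=17/3, E[Y]=2, E[XY]=20/3
Cov(X,Y) = E[XY] - E[X]E[Y] = 20/3 - 17/3*2 = -14/3

-14/3


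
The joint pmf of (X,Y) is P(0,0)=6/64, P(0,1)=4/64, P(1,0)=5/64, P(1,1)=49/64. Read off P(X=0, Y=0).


Read from table: P(X=0, Y=0) = 6/64 = 3/32

3/32


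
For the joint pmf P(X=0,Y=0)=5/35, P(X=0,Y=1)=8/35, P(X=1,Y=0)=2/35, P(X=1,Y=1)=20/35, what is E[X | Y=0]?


P(Y=0) = 7/35
E[X|Y=0] = (0*5 + 1*2)/7 = 2/7

2/7


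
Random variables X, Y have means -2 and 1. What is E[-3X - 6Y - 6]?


E[-3X - 6Y - 6] = -3*E[X] - 6*E[Y] - 6
= (-3)*(-2) + (-6)*(1) + (-6)
= 6 - 6 - 6 = -6

-6


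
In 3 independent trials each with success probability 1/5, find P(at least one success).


P(at least one) = 1 - P(none)
P(none) = (1 - 1/5)^3 = (4/5)^3 = 64/125
P(at least one) = 1 - 64/125 = 61/125

61/125


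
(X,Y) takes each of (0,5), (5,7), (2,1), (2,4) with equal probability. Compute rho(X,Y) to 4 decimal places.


Cov(X,Y) = 1.6875, Var(X) = 3.1875, Var(Y) = 4.6875
rho = Cov/(sqrt(VarX)*sqrt(VarY)) = 0.4366

0.4366


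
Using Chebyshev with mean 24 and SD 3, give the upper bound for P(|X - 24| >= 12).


k = 12/3 = 4
Chebyshev: P(|X-mu| >= k*sigma) <= 1/k^2 = 1/4^2 = 1/16

1/16


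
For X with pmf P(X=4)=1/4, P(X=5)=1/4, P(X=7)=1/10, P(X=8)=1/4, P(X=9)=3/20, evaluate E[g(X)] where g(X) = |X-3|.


E[|X-3|] = sum(g(x)*P(x))
= 1*1/4 + 2*1/4 + 4*1/10 + 5*1/4 + 6*3/20
= 33/10

33/10


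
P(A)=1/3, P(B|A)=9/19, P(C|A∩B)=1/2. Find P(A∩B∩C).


P(A∩B∩C) = P(A) * P(B|A) * P(C|A∩B)
= 1/3 * 9/19 * 1/2
= 3/19 * 1/2 = 3/38

3/38


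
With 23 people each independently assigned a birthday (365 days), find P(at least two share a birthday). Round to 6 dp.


P(all different) = prod((365-i)/365 for i=0..22) = 0.492703
P(at least one match) = 1 - 0.492703 = 0.507297

0.507297


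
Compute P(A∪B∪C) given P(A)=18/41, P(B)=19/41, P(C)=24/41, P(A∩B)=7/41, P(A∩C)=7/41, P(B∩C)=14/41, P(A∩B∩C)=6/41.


P(A∪B∪C) = P(A)+P(B)+P(C) - P(AB)-P(AC)-P(BC) + P(ABC)
= 18/41+19/41+24/41 - 7/41-7/41-14/41 + 6/41
= 39/41

39/41


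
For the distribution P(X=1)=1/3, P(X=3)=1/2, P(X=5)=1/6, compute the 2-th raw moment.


E[X^2] = sum(x^2 * P(x))
= 1*1/3 + 9*1/2 + 25*1/6
= 9

9


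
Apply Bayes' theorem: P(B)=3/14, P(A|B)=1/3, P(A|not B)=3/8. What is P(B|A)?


P(A) = P(A|B)P(B) + P(A|B')P(B') = 1/3*3/14 + 3/8*11/14 = 41/112
P(B|A) = P(A|B)P(B)/P(A) = (1/14)/(41/112) = 8/41

8/41


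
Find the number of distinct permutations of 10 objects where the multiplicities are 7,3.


10! = 3628800
Denominator: 7!=5040 * 3!=6
Coefficient = 3628800 / 30240 = 120

120


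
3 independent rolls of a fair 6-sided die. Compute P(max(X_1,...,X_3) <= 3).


P(max <= 3) = P(all X_i <= 3) = (P(X_1 <= 3))^3
= (3/6)^3 = (1/2)^3 = 1/8

1/8


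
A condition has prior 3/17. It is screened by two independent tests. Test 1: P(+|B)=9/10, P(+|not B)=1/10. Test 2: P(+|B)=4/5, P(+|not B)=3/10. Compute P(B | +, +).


After test 1: P(+) = 9/10*3/17 + 1/10*14/17 = 41/170
P(B|+) = (27/170)/(41/170) = 27/41
After test 2 (use post1 as new prior): P(+) = 4/5*27/41 + 3/10*14/41 = 129/205
P(B|+,+) = (108/205)/(129/205) = 36/43

36/43


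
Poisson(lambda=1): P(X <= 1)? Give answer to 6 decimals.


P(X<=1) = e^(-1)*1^0/0! + e^(-1)*1^1/1!
≈ 0.3678794412 + 0.3678794412
= 0.7357588824
≈ 0.735759

0.735759


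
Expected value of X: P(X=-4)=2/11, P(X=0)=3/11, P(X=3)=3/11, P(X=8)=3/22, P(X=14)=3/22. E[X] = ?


E[X] = sum(x * P(x))
= -4*2/11 + 0*3/11 + 3*3/11 + 8*3/22 + 14*3/22
= 34/11

34/11


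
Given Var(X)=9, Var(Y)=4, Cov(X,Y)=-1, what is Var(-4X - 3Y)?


Var(-4X - 3Y) = (-4)^2*Var(X) + (-3)^2*Var(Y) + 2*(-4)*(-3)*Cov(X,Y)
= 16*9 + 9*4 + 24*(-1)
= 144 + 36 - 24 = 156

156


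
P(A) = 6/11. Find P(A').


P(A') = 1 - P(A) = 1 - 6/11 = 5/11

5/11


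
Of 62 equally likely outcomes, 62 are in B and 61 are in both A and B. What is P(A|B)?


P(A|B) = P(A∩B)/P(B) = (61/62)/(62/62) = 61/62

61/62


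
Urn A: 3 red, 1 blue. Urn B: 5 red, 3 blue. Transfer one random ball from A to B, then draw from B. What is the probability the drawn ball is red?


P(transfer red) = 3/4; P(transfer blue) = 1/4
If red transferred: Urn II has 6 red of 9, so P(red|red moved) = 2/3
If blue transferred: Urn II has 5 red of 9, so P(red|blue moved) = 5/9
By total probability: P(red) = 3/4*2/3 + 1/4*5/9 = 23/36

23/36


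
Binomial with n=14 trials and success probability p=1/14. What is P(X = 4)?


P(X=4) = C(14,4) * p^4 * (1-p)^10
= 1001 * 1/38416 * 137858491849/289254654976
= 19713764334407/1587429546508288

19713764334407/1587429546508288


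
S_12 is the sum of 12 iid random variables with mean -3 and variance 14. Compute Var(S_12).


By independence, Var(S_n) = n*Var(X_1) = 12*14 = 168

168


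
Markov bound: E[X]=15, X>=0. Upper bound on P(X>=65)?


Markov: P(X >= a) <= E[X]/a
P(X >= 65) <= 15/65 = 3/13

3/13


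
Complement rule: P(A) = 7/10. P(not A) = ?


P(A') = 1 - P(A) = 1 - 7/10 = 3/10

3/10


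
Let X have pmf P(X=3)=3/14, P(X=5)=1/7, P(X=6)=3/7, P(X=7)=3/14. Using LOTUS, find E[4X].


E[4X] = sum(g(x)*P(x))
= 12*3/14 + 20*1/7 + 24*3/7 + 28*3/14
= 152/7

152/7


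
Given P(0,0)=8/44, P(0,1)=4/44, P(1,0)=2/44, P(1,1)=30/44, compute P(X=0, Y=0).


Read from table: P(X=0, Y=0) = 8/44 = 2/11

2/11


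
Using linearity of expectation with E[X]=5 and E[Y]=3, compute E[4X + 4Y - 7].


E[4X + 4Y - 7] = 4*E[X] + 4*E[Y] - 7
= (4)*(5) + (4)*(3) + (-7)
= 20 + 12 - 7 = 25

25


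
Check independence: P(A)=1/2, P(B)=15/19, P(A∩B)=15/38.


P(A)*P(B) = 1/2*15/19 = 15/38
P(A∩B) = 15/38, which equals P(A)P(B), so independent

Yes, A and B are independent


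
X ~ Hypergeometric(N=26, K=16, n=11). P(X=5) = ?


P(X=5) = C(16,5)*C(10,6) / C(26,11)
= 4368*210 / 7726160
= 917280/7726160 = 882/7429

882/7429


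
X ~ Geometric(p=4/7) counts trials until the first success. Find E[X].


For geometric (trials until first success), E[X] = 1/p = 1/(4/7) = 7/4

7/4


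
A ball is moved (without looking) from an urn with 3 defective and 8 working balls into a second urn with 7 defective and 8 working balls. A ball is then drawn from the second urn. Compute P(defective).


P(transfer defective) = 3/11; P(transfer working) = 8/11
If defective transferred: Urn II has 8 defective of 16, so P(defective|defective moved) = 1/2
If working transferred: Urn II has 7 defective of 16, so P(defective|working moved) = 7/16
By total probability: P(defective) = 3/11*1/2 + 8/11*7/16 = 5/11

5/11


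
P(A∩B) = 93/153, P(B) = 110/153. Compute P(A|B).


P(A|B) = P(A∩B)/P(B) = (93/153)/(110/153) = 93/110

93/110


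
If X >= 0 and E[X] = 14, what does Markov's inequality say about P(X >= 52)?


Markov: P(X >= a) <= E[X]/a
P(X >= 52) <= 14/52 = 7/26

7/26


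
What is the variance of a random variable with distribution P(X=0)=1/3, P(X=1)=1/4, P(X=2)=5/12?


E[X] = 13/12, E[X^2] = 23/12
Var(X) = E[X^2] - (E[X])^2 = 23/12 - (13/12)^2 = 107/144

107/144


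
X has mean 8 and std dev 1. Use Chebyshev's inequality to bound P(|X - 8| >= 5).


k = 5/1 = 5
Chebyshev: P(|X-mu| >= k*sigma) <= 1/k^2 = 1/5^2 = 1/25

1/25


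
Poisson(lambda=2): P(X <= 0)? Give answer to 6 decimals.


P(X<=0) = e^(-2)*2^0/0!
≈ 0.1353352832
≈ 0.135335

0.135335


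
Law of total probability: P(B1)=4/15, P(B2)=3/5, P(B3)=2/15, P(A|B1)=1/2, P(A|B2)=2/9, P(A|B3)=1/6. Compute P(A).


P(A) = P(A|B1)P(B1) + P(A|B2)P(B2) + P(A|B3)P(B3)
= 1/2*4/15 + 2/9*3/5 + 1/6*2/15
= 2/15 + 2/15 + 1/45 = 13/45

13/45


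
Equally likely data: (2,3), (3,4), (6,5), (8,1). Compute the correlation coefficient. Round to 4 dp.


Cov(X,Y) = -1.4375, Var(X) = 5.6875, Var(Y) = 2.1875
rho = Cov/(sqrt(VarX)*sqrt(VarY)) = -0.4075

-0.4075


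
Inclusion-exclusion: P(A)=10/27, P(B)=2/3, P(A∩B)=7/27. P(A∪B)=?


P(A∪B) = P(A) + P(B) - P(A∩B)
= 10/27 + 2/3 - 7/27 = 7/9

7/9


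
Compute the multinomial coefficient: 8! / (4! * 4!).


8! = 40320
Denominator: 4!=24 * 4!=24
Coefficient = 40320 / 576 = 70

70


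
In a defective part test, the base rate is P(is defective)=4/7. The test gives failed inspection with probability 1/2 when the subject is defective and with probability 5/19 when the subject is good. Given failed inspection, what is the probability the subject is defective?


P(A) = P(A|B)P(B) + P(A|B')P(B') = 1/2*4/7 + 5/19*3/7 = 53/133
P(B|A) = P(A|B)P(B)/P(A) = (2/7)/(53/133) = 38/53

38/53


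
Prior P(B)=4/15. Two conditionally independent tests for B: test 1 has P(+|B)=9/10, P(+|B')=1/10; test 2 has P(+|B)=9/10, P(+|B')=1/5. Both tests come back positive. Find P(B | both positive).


After test 1: P(+) = 9/10*4/15 + 1/10*11/15 = 47/150
P(B|+) = (6/25)/(47/150) = 36/47
After test 2 (use post1 as new prior): P(+) = 9/10*36/47 + 1/5*11/47 = 173/235
P(B|+,+) = (162/235)/(173/235) = 162/173

162/173


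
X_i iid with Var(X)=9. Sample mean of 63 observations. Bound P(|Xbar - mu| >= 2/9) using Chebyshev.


Var(Xbar) = Var(X)/n = 9/63
Chebyshev: P(|Xbar-mu| >= 2/9) <= Var(Xbar)/(2/9)^2 = (1/7)/(4/81) = 81/28
Bound exceeds 1, so trivial bound: 1

1


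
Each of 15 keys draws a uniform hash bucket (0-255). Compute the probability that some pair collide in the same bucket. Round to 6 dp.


P(all different) = prod((256-i)/256 for i=0..14) = 0.658279
P(at least one match) = 1 - 0.658279 = 0.341721

0.341721


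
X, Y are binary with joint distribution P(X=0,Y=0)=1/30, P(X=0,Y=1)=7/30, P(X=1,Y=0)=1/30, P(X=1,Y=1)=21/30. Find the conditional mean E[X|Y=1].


P(Y=1) = 28/30
E[X|Y=1] = (0*7 + 1*21)/28 = 21/28 = 3/4

3/4


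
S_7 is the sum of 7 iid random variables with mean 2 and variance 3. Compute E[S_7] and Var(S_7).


E[S_n] = n*mu = 7*2 = 14
Var(S_n) = n*sigma^2 = 7*3 = 21

E[S_7]=14, Var(S_7)=21


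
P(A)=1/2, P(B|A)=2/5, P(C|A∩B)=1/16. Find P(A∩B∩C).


P(A∩B∩C) = P(A) * P(B|A) * P(C|A∩B)
= 1/2 * 2/5 * 1/16
= 1/5 * 1/16 = 1/80

1/80


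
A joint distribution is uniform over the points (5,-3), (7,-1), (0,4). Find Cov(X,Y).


E[X]=4, E[Y]=0, E[XY]=-22/3
Cov(X,Y) = E[XY] - E[X]E[Y] = -22/3 - 4*0 = -22/3

-22/3


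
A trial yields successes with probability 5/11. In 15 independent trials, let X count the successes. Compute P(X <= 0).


P(X<=0) = P(X=0)
= 470184984576/4177248169415651
= 470184984576/4177248169415651

470184984576/4177248169415651


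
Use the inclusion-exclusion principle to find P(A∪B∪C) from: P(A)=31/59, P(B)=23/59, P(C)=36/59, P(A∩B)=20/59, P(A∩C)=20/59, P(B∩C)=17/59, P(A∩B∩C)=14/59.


P(A∪B∪C) = P(A)+P(B)+P(C) - P(AB)-P(AC)-P(BC) + P(ABC)
= 31/59+23/59+36/59 - 20/59-20/59-17/59 + 14/59
= 47/59

47/59


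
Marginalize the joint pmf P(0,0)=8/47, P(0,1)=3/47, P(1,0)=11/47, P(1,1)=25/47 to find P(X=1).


P(X=1) = P(1,0)+P(1,1) = 11/47 + 25/47 = 36/47

36/47


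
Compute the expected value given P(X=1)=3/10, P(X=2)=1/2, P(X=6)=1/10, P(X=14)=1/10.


E[X] = sum(x * P(x))
= 1*3/10 + 2*1/2 + 6*1/10 + 14*1/10
= 33/10

33/10


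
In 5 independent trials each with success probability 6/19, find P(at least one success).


P(at least one) = 1 - P(none)
P(none) = (1 - 6/19)^5 = (13/19)^5 = 371293/2476099
P(at least one) = 1 - 371293/2476099 = 2104806/2476099

2104806/2476099


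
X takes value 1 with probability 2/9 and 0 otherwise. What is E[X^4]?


For Bernoulli: X in {0,1}
E[X^4] = 0^4*(1-2/9) + 1^4*2/9 = 2/9

2/9


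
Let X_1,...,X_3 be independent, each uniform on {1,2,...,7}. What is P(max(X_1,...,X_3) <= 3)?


P(max <= 3) = P(all X_i <= 3) = (P(X_1 <= 3))^3
= (3/7)^3 = 27/343

27/343


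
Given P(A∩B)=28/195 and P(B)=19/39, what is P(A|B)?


P(A|B) = P(A∩B)/P(B) = (28/195)/(95/195) = 28/95

28/95


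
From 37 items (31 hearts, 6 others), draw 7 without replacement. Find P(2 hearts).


P(X=2) = C(31,2)*C(6,5) / C(37,7)
= 465*6 / 10295472
= 2790/10295472 = 15/55352

15/55352


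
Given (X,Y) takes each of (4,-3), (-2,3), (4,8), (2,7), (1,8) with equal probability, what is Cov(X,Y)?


E[X]=9/5, E[Y]=23/5, E[XY]=36/5
Cov(X,Y) = E[XY] - E[X]E[Y] = 36/5 - 9/5*23/5 = -27/25

-27/25


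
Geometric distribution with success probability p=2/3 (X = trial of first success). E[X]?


For geometric (trials until first success), E[X] = 1/p = 1/(2/3) = 3/2

3/2


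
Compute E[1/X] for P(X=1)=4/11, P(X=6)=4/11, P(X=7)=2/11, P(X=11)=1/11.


E[1/X] = sum(g(x)*P(x))
= 1*4/11 + 1/6*4/11 + 1/7*2/11 + 1/11*1/11
= 1165/2541

1165/2541


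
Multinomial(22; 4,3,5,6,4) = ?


22! = 1124000727777607680000
Denominator: 4!=24 * 3!=6 * 5!=120 * 6!=720 * 4!=24
Coefficient = 1124000727777607680000 / 298598400 = 3764255695200

3764255695200


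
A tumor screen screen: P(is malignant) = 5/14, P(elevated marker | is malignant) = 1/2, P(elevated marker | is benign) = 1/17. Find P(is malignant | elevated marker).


P(A) = P(A|B)P(B) + P(A|B')P(B') = 1/2*5/14 + 1/17*9/14 = 103/476
P(B|A) = P(A|B)P(B)/P(A) = (5/28)/(103/476) = 85/103

85/103


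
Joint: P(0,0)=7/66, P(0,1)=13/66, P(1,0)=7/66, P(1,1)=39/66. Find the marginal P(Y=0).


P(Y=0) = P(0,0)+P(1,0) = 7/66 + 7/66 = 14/66 = 7/33

7/33


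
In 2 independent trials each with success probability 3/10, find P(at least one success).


P(at least one) = 1 - P(none)
P(none) = (1 - 3/10)^2 = (7/10)^2 = 49/100
P(at least one) = 1 - 49/100 = 51/100

51/100


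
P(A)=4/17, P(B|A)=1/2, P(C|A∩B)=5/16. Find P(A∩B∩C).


P(A∩B∩C) = P(A) * P(B|A) * P(C|A∩B)
= 4/17 * 1/2 * 5/16
= 2/17 * 5/16 = 5/136

5/136


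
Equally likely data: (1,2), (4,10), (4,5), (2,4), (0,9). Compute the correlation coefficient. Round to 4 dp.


Cov(X,Y) = 0.8000, Var(X) = 2.5600, Var(Y) = 9.2000
rho = Cov/(sqrt(VarX)*sqrt(VarY)) = 0.1648

0.1648


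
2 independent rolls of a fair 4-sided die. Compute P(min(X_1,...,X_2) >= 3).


P(min >= 3) = P(all X_i >= 3) = (P(X_1 >= 3))^2
= (2/4)^2 = (1/2)^2 = 1/4

1/4


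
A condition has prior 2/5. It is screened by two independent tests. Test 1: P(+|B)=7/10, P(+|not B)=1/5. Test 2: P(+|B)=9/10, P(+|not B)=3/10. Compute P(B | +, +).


After test 1: P(+) = 7/10*2/5 + 1/5*3/5 = 2/5
P(B|+) = (7/25)/(2/5) = 7/10
After test 2 (use post1 as new prior): P(+) = 9/10*7/10 + 3/10*3/10 = 18/25
P(B|+,+) = (63/100)/(18/25) = 7/8

7/8


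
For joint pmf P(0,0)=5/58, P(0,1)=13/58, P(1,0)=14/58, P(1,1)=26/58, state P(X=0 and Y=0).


Read from table: P(X=0, Y=0) = 5/58

5/58


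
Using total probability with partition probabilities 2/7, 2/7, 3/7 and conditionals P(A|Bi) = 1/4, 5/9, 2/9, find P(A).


P(A) = P(A|B1)P(B1) + P(A|B2)P(B2) + P(A|B3)P(B3)
= 1/4*2/7 + 5/9*2/7 + 2/9*3/7
= 1/14 + 10/63 + 2/21 = 41/126

41/126


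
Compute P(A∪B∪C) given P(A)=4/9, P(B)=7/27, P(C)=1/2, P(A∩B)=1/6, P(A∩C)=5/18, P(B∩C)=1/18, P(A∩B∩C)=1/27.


P(A∪B∪C) = P(A)+P(B)+P(C) - P(AB)-P(AC)-P(BC) + P(ABC)
= 4/9+7/27+1/2 - 1/6-5/18-1/18 + 1/27
= 20/27

20/27


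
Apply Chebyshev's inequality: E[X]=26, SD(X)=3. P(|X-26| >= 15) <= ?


k = 15/3 = 5
Chebyshev: P(|X-mu| >= k*sigma) <= 1/k^2 = 1/5^2 = 1/25

1/25


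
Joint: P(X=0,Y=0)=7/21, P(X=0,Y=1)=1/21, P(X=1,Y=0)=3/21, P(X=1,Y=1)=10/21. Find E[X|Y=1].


P(Y=1) = 11/21
E[X|Y=1] = (0*1 + 1*10)/11 = 10/11

10/11


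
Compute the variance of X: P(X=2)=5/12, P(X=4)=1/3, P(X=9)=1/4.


E[X] = 53/12, E[X^2] = 109/4
Var(X) = E[X^2] - (E[X])^2 = 109/4 - (53/12)^2 = 1115/144

1115/144


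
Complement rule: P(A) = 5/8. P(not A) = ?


P(A') = 1 - P(A) = 1 - 5/8 = 3/8

3/8


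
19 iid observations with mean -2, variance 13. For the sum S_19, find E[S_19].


E[S_n] = n*E[X_1] = 19*-2 = -38

-38


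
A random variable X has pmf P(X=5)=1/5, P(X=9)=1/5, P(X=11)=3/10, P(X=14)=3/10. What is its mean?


E[X] = sum(x * P(x))
= 5*1/5 + 9*1/5 + 11*3/10 + 14*3/10
= 103/10

103/10


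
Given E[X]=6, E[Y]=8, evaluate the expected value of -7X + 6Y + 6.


E[-7X + 6Y + 6] = -7*E[X] + 6*E[Y] + 6
= (-7)*(6) + (6)*(8) + (6)
= -42 + 48 + 6 = 12

12


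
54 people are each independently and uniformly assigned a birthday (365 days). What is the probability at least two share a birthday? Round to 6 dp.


P(all different) = prod((365-i)/365 for i=0..53) = 0.016123
P(at least one match) = 1 - 0.016123 = 0.983877

0.983877


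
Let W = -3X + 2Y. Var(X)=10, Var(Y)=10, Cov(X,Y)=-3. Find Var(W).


Var(-3X + 2Y) = (-3)^2*Var(X) + 2^2*Var(Y) + 2*(-3)*2*Cov(X,Y)
= 9*10 + 4*10 - 12*(-3)
= 90 + 40 + 36 = 166

166


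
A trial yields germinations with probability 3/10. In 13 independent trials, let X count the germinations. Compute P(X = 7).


P(X=7) = C(13,7) * p^7 * (1-p)^6
= 1716 * 2187/10000000 * 117649/1000000
= 110380997727/2500000000000

110380997727/2500000000000


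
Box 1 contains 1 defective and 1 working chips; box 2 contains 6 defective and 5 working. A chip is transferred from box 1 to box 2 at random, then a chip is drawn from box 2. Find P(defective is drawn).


P(transfer defective) = 1/2; P(transfer working) = 1/2
If defective transferred: Urn II has 7 defective of 12, so P(defective|defective moved) = 7/12
If working transferred: Urn II has 6 defective of 12, so P(defective|working moved) = 1/2
By total probability: P(defective) = 1/2*7/12 + 1/2*1/2 = 13/24

13/24


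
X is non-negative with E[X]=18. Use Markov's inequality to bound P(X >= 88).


Markov: P(X >= a) <= E[X]/a
P(X >= 88) <= 18/88 = 9/44

9/44


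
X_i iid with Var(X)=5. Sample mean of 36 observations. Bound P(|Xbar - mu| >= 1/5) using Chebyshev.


Var(Xbar) = Var(X)/n = 5/36
Chebyshev: P(|Xbar-mu| >= 1/5) <= Var(Xbar)/(1/5)^2 = (5/36)/(1/25) = 125/36
Bound exceeds 1, so trivial bound: 1

1


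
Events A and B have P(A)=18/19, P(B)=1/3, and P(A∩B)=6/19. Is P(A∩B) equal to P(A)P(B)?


P(A)*P(B) = 18/19*1/3 = 6/19
P(A∩B) = 6/19, which equals P(A)P(B), so independent

Yes, A and B are independent


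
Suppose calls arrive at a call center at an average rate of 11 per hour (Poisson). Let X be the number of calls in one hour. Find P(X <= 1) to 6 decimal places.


P(X<=1) = e^(-11)*11^0/0! + e^(-11)*11^1/1!
≈ 0.0000167017 + 0.0001837187
= 0.0002004204
≈ 0.000200

0.000200


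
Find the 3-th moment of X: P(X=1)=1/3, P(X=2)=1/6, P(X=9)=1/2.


E[X^3] = sum(x^3 * P(x))
= 1*1/3 + 8*1/6 + 729*1/2
= 2197/6

2197/6


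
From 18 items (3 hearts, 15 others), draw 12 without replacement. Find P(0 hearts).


P(X=0) = C(3,0)*C(15,12) / C(18,12)
= 1*455 / 18564
= 455/18564 = 5/204

5/204


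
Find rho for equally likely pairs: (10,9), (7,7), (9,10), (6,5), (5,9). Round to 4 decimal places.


Cov(X,Y) = 1.6000, Var(X) = 3.4400, Var(Y) = 3.2000
rho = Cov/(sqrt(VarX)*sqrt(VarY)) = 0.4822

0.4822


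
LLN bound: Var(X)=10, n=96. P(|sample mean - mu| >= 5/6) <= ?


Var(Xbar) = Var(X)/n = 10/96
Chebyshev: P(|Xbar-mu| >= 5/6) <= Var(Xbar)/(5/6)^2 = (5/48)/(25/36) = 3/20

3/20


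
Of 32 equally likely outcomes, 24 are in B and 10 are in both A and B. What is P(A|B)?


P(A|B) = P(A∩B)/P(B) = (10/32)/(24/32) = 10/24 = 5/12

5/12


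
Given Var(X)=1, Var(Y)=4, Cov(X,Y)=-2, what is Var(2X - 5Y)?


Var(2X - 5Y) = 2^2*Var(X) + (-5)^2*Var(Y) + 2*2*(-5)*Cov(X,Y)
= 4*1 + 25*4 - 20*(-2)
= 4 + 100 + 40 = 144

144


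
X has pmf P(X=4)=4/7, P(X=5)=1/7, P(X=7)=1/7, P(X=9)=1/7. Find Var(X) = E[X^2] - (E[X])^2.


E[X] = 37/7, E[X^2] = 219/7
Var(X) = E[X^2] - (E[X])^2 = 219/7 - (37/7)^2 = 164/49

164/49


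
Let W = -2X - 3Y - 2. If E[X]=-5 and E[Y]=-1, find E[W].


E[-2X - 3Y - 2] = -2*E[X] - 3*E[Y] - 2
= (-2)*(-5) + (-3)*(-1) + (-2)
= 10 + 3 - 2 = 11

11


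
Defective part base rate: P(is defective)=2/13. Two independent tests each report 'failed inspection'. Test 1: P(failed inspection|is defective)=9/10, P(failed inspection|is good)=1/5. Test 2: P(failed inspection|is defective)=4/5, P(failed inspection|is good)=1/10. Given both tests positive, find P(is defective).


After test 1: P(+) = 9/10*2/13 + 1/5*11/13 = 4/13
P(B|+) = (9/65)/(4/13) = 9/20
After test 2 (use post1 as new prior): P(+) = 4/5*9/20 + 1/10*11/20 = 83/200
P(B|+,+) = (9/25)/(83/200) = 72/83

72/83


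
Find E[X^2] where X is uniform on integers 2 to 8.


E[X^2] = (1/7) * sum(x^2 for x=2..8)
= 203/7 = 29

29


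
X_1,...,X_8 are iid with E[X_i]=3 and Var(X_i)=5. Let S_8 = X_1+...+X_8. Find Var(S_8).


By independence, Var(S_n) = n*Var(X_1) = 8*5 = 40

40


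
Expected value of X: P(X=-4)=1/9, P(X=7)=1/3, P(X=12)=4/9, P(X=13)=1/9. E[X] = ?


E[X] = sum(x * P(x))
= -4*1/9 + 7*1/3 + 12*4/9 + 13*1/9
= 26/3

26/3


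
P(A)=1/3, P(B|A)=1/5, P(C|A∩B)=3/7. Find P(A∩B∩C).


P(A∩B∩C) = P(A) * P(B|A) * P(C|A∩B)
= 1/3 * 1/5 * 3/7
= 1/15 * 3/7 = 1/35

1/35


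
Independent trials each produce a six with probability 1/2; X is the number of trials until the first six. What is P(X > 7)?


P(X > 7) = P(first 7 trials all fail) = (1-p)^7 = (1/2)^7 = 1/128

1/128


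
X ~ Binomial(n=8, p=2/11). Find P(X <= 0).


P(X<=0) = P(X=0)
= 43046721/214358881
= 43046721/214358881

43046721/214358881


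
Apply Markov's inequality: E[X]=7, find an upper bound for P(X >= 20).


Markov: P(X >= a) <= E[X]/a
P(X >= 20) <= 7/20

7/20


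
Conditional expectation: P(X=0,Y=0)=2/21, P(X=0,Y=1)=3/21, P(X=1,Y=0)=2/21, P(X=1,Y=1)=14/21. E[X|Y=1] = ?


P(Y=1) = 17/21
E[X|Y=1] = (0*3 + 1*14)/17 = 14/17

14/17


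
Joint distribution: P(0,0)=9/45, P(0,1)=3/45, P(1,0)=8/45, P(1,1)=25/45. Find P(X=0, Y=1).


Read from table: P(X=0, Y=1) = 3/45 = 1/15

1/15


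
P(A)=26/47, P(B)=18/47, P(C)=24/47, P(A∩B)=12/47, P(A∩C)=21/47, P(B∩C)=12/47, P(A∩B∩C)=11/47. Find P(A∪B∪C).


P(A∪B∪C) = P(A)+P(B)+P(C) - P(AB)-P(AC)-P(BC) + P(ABC)
= 26/47+18/47+24/47 - 12/47-21/47-12/47 + 11/47
= 34/47

34/47


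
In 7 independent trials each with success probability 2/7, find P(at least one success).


P(at least one) = 1 - P(none)
P(none) = (1 - 2/7)^7 = (5/7)^7 = 78125/823543
P(at least one) = 1 - 78125/823543 = 745418/823543

745418/823543


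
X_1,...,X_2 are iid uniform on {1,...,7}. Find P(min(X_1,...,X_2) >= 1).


P(min >= 1) = P(all X_i >= 1) = (P(X_1 >= 1))^2
= (7/7)^2 = 1^2 = 1

1


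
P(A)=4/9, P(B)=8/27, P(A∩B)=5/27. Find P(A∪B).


P(A∪B) = P(A) + P(B) - P(A∩B)
= 4/9 + 8/27 - 5/27 = 5/9

5/9


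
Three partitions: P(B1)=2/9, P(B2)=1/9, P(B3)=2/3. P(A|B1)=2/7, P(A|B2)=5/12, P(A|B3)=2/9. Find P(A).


P(A) = P(A|B1)P(B1) + P(A|B2)P(B2) + P(A|B3)P(B3)
= 2/7*2/9 + 5/12*1/9 + 2/9*2/3
= 4/63 + 5/108 + 4/27 = 65/252

65/252


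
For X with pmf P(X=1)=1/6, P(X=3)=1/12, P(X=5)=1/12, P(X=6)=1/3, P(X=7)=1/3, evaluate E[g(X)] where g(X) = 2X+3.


E[2X+3] = sum(g(x)*P(x))
= 5*1/6 + 9*1/12 + 13*1/12 + 15*1/3 + 17*1/3
= 40/3

40/3


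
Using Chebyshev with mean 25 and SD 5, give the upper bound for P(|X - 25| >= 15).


k = 15/5 = 3
Chebyshev: P(|X-mu| >= k*sigma) <= 1/k^2 = 1/3^2 = 1/9

1/9


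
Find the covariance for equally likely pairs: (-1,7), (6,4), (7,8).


E[X]=4, E[Y]=19/3, E[XY]=73/3
Cov(X,Y) = E[XY] - E[X]E[Y] = 73/3 - 4*19/3 = -1

-1


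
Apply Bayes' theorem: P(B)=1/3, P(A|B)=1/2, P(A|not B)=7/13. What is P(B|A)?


P(A) = P(A|B)P(B) + P(A|B')P(B') = 1/2*1/3 + 7/13*2/3 = 41/78
P(B|A) = P(A|B)P(B)/P(A) = (1/6)/(41/78) = 13/41

13/41


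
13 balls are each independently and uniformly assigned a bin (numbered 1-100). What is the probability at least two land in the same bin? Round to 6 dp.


P(all different) = prod((100-i)/100 for i=0..12) = 0.442775
P(at least one match) = 1 - 0.442775 = 0.557225

0.557225


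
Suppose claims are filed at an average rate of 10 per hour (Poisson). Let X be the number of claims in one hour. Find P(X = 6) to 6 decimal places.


P(X=6) = e^(-10) * 10^6 / 6!
≈ 0.00004539992976 * 1000000 / 720
≈ 0.063055

0.063055


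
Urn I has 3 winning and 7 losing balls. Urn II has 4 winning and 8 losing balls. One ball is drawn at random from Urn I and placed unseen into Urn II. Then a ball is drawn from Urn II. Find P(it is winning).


P(transfer winning) = 3/10; P(transfer losing) = 7/10
If winning transferred: Urn II has 5 winning of 13, so P(winning|winning moved) = 5/13
If losing transferred: Urn II has 4 winning of 13, so P(winning|losing moved) = 4/13
By total probability: P(winning) = 3/10*5/13 + 7/10*4/13 = 43/130

43/130


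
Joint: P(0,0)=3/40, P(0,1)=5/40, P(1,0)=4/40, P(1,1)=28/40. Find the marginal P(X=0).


P(X=0) = P(0,0)+P(0,1) = 3/40 + 5/40 = 8/40 = 1/5

1/5


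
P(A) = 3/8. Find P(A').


P(A') = 1 - P(A) = 1 - 3/8 = 5/8

5/8


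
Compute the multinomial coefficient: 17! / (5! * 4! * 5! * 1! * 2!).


17! = 355687428096000
Denominator: 5!=120 * 4!=24 * 5!=120 * 1!=1 * 2!=2
Coefficient = 355687428096000 / 691200 = 514594080

514594080


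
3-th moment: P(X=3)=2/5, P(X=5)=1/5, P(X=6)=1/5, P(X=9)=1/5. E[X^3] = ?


E[X^3] = sum(x^3 * P(x))
= 27*2/5 + 125*1/5 + 216*1/5 + 729*1/5
= 1124/5

1124/5


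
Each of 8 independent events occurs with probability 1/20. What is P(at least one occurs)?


P(at least one) = 1 - P(none)
P(none) = (1 - 1/20)^8 = (19/20)^8 = 16983563041/25600000000
P(at least one) = 1 - 16983563041/25600000000 = 8616436959/25600000000

8616436959/25600000000


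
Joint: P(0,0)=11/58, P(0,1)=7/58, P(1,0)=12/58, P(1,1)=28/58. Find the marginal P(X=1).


P(X=1) = P(1,0)+P(1,1) = 12/58 + 28/58 = 40/58 = 20/29

20/29


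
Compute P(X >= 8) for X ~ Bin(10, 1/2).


P(X>=8) = P(X=8) + P(X=9) + P(X=10)
= 45/1024 + 5/512 + 1/1024
= 7/128

7/128


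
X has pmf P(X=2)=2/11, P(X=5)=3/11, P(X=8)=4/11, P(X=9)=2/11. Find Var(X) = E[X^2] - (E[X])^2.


E[X] = 69/11, E[X^2] = 501/11
Var(X) = E[X^2] - (E[X])^2 = 501/11 - (69/11)^2 = 750/121

750/121


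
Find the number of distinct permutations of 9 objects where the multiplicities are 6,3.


9! = 362880
Denominator: 6!=720 * 3!=6
Coefficient = 362880 / 4320 = 84

84


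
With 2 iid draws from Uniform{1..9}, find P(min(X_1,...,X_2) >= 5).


P(min >= 5) = P(all X_i >= 5) = (P(X_1 >= 5))^2
= (5/9)^2 = 25/81

25/81


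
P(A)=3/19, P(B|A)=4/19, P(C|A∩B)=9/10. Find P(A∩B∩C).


P(A∩B∩C) = P(A) * P(B|A) * P(C|A∩B)
= 3/19 * 4/19 * 9/10
= 12/361 * 9/10 = 54/1805

54/1805


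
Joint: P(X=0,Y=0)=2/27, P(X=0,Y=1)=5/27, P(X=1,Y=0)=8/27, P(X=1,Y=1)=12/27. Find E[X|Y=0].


P(Y=0) = 10/27
E[X|Y=0] = (0*2 + 1*8)/10 = 8/10 = 4/5

4/5


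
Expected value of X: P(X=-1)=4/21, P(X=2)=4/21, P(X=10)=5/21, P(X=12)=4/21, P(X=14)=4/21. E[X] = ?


E[X] = sum(x * P(x))
= -1*4/21 + 2*4/21 + 10*5/21 + 12*4/21 + 14*4/21
= 158/21

158/21


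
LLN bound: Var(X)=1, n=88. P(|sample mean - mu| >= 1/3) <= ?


Var(Xbar) = Var(X)/n = 1/88
Chebyshev: P(|Xbar-mu| >= 1/3) <= Var(Xbar)/(1/3)^2 = (1/88)/(1/9) = 9/88

9/88


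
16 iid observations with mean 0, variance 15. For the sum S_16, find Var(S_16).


By independence, Var(S_n) = n*Var(X_1) = 16*15 = 240

240


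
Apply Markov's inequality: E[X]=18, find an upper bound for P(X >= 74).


Markov: P(X >= a) <= E[X]/a
P(X >= 74) <= 18/74 = 9/37

9/37


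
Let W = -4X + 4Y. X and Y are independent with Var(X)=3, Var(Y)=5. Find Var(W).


Independence => Cov(X,Y)=0
Var(-4X + 4Y) = (-4)^2*Var(X) + 4^2*Var(Y)
= 16*3 + 16*5 = 128

128


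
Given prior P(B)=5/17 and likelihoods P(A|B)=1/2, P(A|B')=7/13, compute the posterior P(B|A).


P(A) = P(A|B)P(B) + P(A|B')P(B') = 1/2*5/17 + 7/13*12/17 = 233/442
P(B|A) = P(A|B)P(B)/P(A) = (5/34)/(233/442) = 65/233

65/233


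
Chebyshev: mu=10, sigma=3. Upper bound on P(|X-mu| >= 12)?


k = 12/3 = 4
Chebyshev: P(|X-mu| >= k*sigma) <= 1/k^2 = 1/4^2 = 1/16

1/16


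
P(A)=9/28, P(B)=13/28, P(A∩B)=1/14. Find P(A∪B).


P(A∪B) = P(A) + P(B) - P(A∩B)
= 9/28 + 13/28 - 1/14 = 5/7

5/7


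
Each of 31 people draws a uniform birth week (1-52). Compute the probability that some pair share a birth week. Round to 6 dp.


P(all different) = prod((52-i)/52 for i=0..30) = 0.000010
P(at least one match) = 1 - 0.000010 = 0.999990

0.999990


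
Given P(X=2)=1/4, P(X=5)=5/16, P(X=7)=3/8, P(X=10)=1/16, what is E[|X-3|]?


E[|X-3|] = sum(g(x)*P(x))
= 1*1/4 + 2*5/16 + 4*3/8 + 7*1/16
= 45/16

45/16


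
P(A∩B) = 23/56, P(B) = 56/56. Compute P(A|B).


P(A|B) = P(A∩B)/P(B) = (23/56)/(56/56) = 23/56

23/56


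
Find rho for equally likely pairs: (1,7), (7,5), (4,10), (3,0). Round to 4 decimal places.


Cov(X,Y) = -0.1250, Var(X) = 4.6875, Var(Y) = 13.2500
rho = Cov/(sqrt(VarX)*sqrt(VarY)) = -0.0159

-0.0159


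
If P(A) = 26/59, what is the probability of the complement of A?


P(A') = 1 - P(A) = 1 - 26/59 = 33/59

33/59


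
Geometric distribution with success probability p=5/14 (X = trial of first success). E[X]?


For geometric (trials until first success), E[X] = 1/p = 1/(5/14) = 14/5

14/5


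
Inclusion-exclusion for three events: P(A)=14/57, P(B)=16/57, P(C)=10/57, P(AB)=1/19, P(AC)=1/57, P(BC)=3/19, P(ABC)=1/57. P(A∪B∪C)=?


P(A∪B∪C) = P(A)+P(B)+P(C) - P(AB)-P(AC)-P(BC) + P(ABC)
= 14/57+16/57+10/57 - 1/19-1/57-3/19 + 1/57
= 28/57

28/57


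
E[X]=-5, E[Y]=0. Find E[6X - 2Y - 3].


E[6X - 2Y - 3] = 6*E[X] - 2*E[Y] - 3
= (6)*(-5) + (-2)*(0) + (-3)
= -30 + 0 - 3 = -33

-33


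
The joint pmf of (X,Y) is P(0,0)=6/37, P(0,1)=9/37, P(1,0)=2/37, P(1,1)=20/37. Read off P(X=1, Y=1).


Read from table: P(X=1, Y=1) = 20/37

20/37


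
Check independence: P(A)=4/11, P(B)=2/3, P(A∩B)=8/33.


P(A)*P(B) = 4/11*2/3 = 8/33
P(A∩B) = 8/33, which equals P(A)P(B), so independent

Yes, A and B are independent


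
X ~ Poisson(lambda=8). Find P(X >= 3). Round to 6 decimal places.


P(X>=3) = 1 - P(X<=2) = 1 - (e^(-8)*8^0/0! + e^(-8)*8^1/1! + e^(-8)*8^2/2!)
≈ 1 - (0.0003354626 + 0.0026837010 + 0.0107348041)
= 1 - 0.0137539677 = 0.9862460323
≈ 0.986246

0.986246


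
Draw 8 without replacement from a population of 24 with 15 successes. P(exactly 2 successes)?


P(X=2) = C(15,2)*C(9,6) / C(24,8)
= 105*84 / 735471
= 8820/735471 = 980/81719

980/81719


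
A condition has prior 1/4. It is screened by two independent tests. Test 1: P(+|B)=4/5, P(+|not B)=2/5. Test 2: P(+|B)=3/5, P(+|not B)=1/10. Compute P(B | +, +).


After test 1: P(+) = 4/5*1/4 + 2/5*3/4 = 1/2
P(B|+) = (1/5)/(1/2) = 2/5
After test 2 (use post1 as new prior): P(+) = 3/5*2/5 + 1/10*3/5 = 3/10
P(B|+,+) = (6/25)/(3/10) = 4/5

4/5


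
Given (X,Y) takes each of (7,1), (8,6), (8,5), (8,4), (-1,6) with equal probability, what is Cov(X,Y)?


E[X]=6, E[Y]=22/5, E[XY]=121/5
Cov(X,Y) = E[XY] - E[X]E[Y] = 121/5 - 6*22/5 = -11/5

-11/5


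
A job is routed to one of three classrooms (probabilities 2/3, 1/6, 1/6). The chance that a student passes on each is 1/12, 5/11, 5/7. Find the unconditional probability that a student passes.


P(A) = P(A|B1)P(B1) + P(A|B2)P(B2) + P(A|B3)P(B3)
= 1/12*2/3 + 5/11*1/6 + 5/7*1/6
= 1/18 + 5/66 + 5/42 = 347/1386

347/1386


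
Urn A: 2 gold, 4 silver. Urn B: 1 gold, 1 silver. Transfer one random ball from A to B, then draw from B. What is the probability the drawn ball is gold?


P(transfer gold) = 2/6 = 1/3; P(transfer silver) = 2/3
If gold transferred: Urn II has 2 gold of 3, so P(gold|gold moved) = 2/3
If silver transferred: Urn II has 1 gold of 3, so P(gold|silver moved) = 1/3
By total probability: P(gold) = 1/3*2/3 + 2/3*1/3 = 4/9

4/9


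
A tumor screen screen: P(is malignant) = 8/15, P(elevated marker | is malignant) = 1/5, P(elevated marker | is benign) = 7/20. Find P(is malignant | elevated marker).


P(A) = P(A|B)P(B) + P(A|B')P(B') = 1/5*8/15 + 7/20*7/15 = 27/100
P(B|A) = P(A|B)P(B)/P(A) = (8/75)/(27/100) = 32/81

32/81


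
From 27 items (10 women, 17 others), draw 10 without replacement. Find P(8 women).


P(X=8) = C(10,8)*C(17,2) / C(27,10)
= 45*136 / 8436285
= 6120/8436285 = 136/187473

136/187473


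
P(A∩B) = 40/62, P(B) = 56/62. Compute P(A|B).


P(A|B) = P(A∩B)/P(B) = (40/62)/(56/62) = 40/56 = 5/7

5/7


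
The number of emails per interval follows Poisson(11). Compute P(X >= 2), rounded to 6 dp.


P(X>=2) = 1 - P(X<=1) = 1 - (e^(-11)*11^0/0! + e^(-11)*11^1/1!)
≈ 1 - (0.0000167017 + 0.0001837187)
= 1 - 0.0002004204 = 0.9997995796
≈ 0.999800

0.999800


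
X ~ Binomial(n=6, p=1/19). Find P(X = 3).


P(X=3) = C(6,3) * p^3 * (1-p)^3
= 20 * 1/6859 * 5832/6859
= 116640/47045881

116640/47045881


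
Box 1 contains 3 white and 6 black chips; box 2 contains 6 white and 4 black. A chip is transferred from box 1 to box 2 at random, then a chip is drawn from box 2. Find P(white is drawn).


P(transfer white) = 3/9 = 1/3; P(transfer black) = 2/3
If white transferred: Urn II has 7 white of 11, so P(white|white moved) = 7/11
If black transferred: Urn II has 6 white of 11, so P(white|black moved) = 6/11
By total probability: P(white) = 1/3*7/11 + 2/3*6/11 = 19/33

19/33


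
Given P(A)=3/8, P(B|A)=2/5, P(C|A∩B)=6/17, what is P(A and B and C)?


P(A∩B∩C) = P(A) * P(B|A) * P(C|A∩B)
= 3/8 * 2/5 * 6/17
= 3/20 * 6/17 = 9/170

9/170


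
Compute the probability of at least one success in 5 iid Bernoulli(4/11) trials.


P(at least one) = 1 - P(none)
P(none) = (1 - 4/11)^5 = (7/11)^5 = 16807/161051
P(at least one) = 1 - 16807/161051 = 144244/161051

144244/161051


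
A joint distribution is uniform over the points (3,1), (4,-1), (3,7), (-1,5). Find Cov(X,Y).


E[X]=9/4, E[Y]=3, E[XY]=15/4
Cov(X,Y) = E[XY] - E[X]E[Y] = 15/4 - 9/4*3 = -3

-3


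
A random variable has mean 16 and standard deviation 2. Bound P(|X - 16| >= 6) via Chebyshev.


k = 6/2 = 3
Chebyshev: P(|X-mu| >= k*sigma) <= 1/k^2 = 1/3^2 = 1/9

1/9


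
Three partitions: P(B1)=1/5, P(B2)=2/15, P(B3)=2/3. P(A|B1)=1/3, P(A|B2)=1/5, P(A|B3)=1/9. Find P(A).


P(A) = P(A|B1)P(B1) + P(A|B2)P(B2) + P(A|B3)P(B3)
= 1/3*1/5 + 1/5*2/15 + 1/9*2/3
= 1/15 + 2/75 + 2/27 = 113/675

113/675


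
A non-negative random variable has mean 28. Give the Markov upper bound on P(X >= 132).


Markov: P(X >= a) <= E[X]/a
P(X >= 132) <= 28/132 = 7/33

7/33


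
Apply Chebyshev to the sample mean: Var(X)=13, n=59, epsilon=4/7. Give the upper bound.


Var(Xbar) = Var(X)/n = 13/59
Chebyshev: P(|Xbar-mu| >= 4/7) <= Var(Xbar)/(4/7)^2 = (13/59)/(16/49) = 637/944

637/944


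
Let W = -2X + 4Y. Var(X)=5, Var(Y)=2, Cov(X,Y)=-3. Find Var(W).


Var(-2X + 4Y) = (-2)^2*Var(X) + 4^2*Var(Y) + 2*(-2)*4*Cov(X,Y)
= 4*5 + 16*2 - 16*(-3)
= 20 + 32 + 48 = 100

100


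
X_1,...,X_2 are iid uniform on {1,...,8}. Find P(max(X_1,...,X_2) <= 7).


P(max <= 7) = P(all X_i <= 7) = (P(X_1 <= 7))^2
= (7/8)^2 = 49/64

49/64


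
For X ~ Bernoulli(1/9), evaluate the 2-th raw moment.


For Bernoulli: X in {0,1}
E[X^2] = 0^2*(1-1/9) + 1^2*1/9 = 1/9

1/9


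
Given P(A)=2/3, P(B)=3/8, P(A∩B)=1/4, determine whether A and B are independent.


P(A)*P(B) = 2/3*3/8 = 1/4
P(A∩B) = 1/4, which equals P(A)P(B), so independent

Yes, A and B are independent


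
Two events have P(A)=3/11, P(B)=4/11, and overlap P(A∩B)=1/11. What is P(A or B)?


P(A∪B) = P(A) + P(B) - P(A∩B)
= 3/11 + 4/11 - 1/11 = 6/11

6/11


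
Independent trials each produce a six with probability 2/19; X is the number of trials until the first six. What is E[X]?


For geometric (trials until first success), E[X] = 1/p = 1/(2/19) = 19/2

19/2


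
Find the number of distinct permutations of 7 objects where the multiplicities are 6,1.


7! = 5040
Denominator: 6!=720 * 1!=1
Coefficient = 5040 / 720 = 7

7


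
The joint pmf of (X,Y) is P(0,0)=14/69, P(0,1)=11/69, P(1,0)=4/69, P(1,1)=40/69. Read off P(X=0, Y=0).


Read from table: P(X=0, Y=0) = 14/69

14/69


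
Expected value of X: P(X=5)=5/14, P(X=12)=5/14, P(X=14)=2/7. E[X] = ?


E[X] = sum(x * P(x))
= 5*5/14 + 12*5/14 + 14*2/7
= 141/14

141/14


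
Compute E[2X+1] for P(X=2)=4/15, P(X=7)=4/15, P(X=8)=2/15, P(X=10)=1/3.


E[2X+1] = sum(g(x)*P(x))
= 5*4/15 + 15*4/15 + 17*2/15 + 21*1/3
= 73/5

73/5


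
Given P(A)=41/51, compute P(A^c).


P(A') = 1 - P(A) = 1 - 41/51 = 10/51

10/51


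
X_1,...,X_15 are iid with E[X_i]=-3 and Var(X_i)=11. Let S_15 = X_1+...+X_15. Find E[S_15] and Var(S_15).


E[S_n] = n*mu = 15*-3 = -45
Var(S_n) = n*sigma^2 = 15*11 = 165

E[S_15]=-45, Var(S_15)=165


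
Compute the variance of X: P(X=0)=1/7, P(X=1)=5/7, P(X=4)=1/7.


E[X] = 9/7, E[X^2] = 3
Var(X) = E[X^2] - (E[X])^2 = 3 - (9/7)^2 = 66/49

66/49


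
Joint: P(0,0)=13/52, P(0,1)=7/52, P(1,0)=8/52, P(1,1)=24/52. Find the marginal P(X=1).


P(X=1) = P(1,0)+P(1,1) = 8/52 + 24/52 = 32/52 = 8/13

8/13


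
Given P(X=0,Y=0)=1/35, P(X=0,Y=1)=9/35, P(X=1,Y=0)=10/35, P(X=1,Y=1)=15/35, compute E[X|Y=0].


P(Y=0) = 11/35
E[X|Y=0] = (0*1 + 1*10)/11 = 10/11

10/11


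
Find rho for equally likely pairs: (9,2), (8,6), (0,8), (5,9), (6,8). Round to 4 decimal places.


Cov(X,Y) = -5.1600, Var(X) = 9.8400, Var(Y) = 6.2400
rho = Cov/(sqrt(VarX)*sqrt(VarY)) = -0.6585

-0.6585
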